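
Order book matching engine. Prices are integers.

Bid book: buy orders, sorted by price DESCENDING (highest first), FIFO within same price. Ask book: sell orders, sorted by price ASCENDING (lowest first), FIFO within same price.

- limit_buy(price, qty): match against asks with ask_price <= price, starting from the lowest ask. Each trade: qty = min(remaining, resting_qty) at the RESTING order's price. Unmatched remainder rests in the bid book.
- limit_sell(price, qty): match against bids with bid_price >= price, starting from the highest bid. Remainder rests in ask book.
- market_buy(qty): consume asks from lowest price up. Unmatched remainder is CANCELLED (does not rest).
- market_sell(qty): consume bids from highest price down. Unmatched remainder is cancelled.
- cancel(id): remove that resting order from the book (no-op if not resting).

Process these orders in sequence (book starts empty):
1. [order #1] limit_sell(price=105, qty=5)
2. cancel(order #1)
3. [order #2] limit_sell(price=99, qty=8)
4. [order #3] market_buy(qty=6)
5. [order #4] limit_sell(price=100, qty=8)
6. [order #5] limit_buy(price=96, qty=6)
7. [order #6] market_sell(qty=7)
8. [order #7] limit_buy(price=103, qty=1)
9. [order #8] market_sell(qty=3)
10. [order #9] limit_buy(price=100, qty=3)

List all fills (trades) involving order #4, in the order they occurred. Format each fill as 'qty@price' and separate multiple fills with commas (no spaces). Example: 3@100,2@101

Answer: 2@100

Derivation:
After op 1 [order #1] limit_sell(price=105, qty=5): fills=none; bids=[-] asks=[#1:5@105]
After op 2 cancel(order #1): fills=none; bids=[-] asks=[-]
After op 3 [order #2] limit_sell(price=99, qty=8): fills=none; bids=[-] asks=[#2:8@99]
After op 4 [order #3] market_buy(qty=6): fills=#3x#2:6@99; bids=[-] asks=[#2:2@99]
After op 5 [order #4] limit_sell(price=100, qty=8): fills=none; bids=[-] asks=[#2:2@99 #4:8@100]
After op 6 [order #5] limit_buy(price=96, qty=6): fills=none; bids=[#5:6@96] asks=[#2:2@99 #4:8@100]
After op 7 [order #6] market_sell(qty=7): fills=#5x#6:6@96; bids=[-] asks=[#2:2@99 #4:8@100]
After op 8 [order #7] limit_buy(price=103, qty=1): fills=#7x#2:1@99; bids=[-] asks=[#2:1@99 #4:8@100]
After op 9 [order #8] market_sell(qty=3): fills=none; bids=[-] asks=[#2:1@99 #4:8@100]
After op 10 [order #9] limit_buy(price=100, qty=3): fills=#9x#2:1@99 #9x#4:2@100; bids=[-] asks=[#4:6@100]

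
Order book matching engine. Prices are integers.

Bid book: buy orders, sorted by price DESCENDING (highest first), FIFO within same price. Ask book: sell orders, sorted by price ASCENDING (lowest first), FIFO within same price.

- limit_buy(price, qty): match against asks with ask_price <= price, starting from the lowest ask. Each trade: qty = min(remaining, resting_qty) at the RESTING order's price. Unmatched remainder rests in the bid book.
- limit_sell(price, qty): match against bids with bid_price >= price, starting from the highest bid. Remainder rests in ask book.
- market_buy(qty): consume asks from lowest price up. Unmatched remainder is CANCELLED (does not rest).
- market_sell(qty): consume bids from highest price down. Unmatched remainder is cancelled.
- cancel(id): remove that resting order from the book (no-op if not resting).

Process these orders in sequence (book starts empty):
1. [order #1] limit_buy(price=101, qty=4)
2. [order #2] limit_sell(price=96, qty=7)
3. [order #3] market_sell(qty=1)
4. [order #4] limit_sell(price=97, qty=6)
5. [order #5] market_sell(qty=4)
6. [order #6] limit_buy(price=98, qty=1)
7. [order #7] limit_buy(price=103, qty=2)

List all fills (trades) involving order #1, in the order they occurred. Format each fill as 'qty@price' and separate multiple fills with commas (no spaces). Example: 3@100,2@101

Answer: 4@101

Derivation:
After op 1 [order #1] limit_buy(price=101, qty=4): fills=none; bids=[#1:4@101] asks=[-]
After op 2 [order #2] limit_sell(price=96, qty=7): fills=#1x#2:4@101; bids=[-] asks=[#2:3@96]
After op 3 [order #3] market_sell(qty=1): fills=none; bids=[-] asks=[#2:3@96]
After op 4 [order #4] limit_sell(price=97, qty=6): fills=none; bids=[-] asks=[#2:3@96 #4:6@97]
After op 5 [order #5] market_sell(qty=4): fills=none; bids=[-] asks=[#2:3@96 #4:6@97]
After op 6 [order #6] limit_buy(price=98, qty=1): fills=#6x#2:1@96; bids=[-] asks=[#2:2@96 #4:6@97]
After op 7 [order #7] limit_buy(price=103, qty=2): fills=#7x#2:2@96; bids=[-] asks=[#4:6@97]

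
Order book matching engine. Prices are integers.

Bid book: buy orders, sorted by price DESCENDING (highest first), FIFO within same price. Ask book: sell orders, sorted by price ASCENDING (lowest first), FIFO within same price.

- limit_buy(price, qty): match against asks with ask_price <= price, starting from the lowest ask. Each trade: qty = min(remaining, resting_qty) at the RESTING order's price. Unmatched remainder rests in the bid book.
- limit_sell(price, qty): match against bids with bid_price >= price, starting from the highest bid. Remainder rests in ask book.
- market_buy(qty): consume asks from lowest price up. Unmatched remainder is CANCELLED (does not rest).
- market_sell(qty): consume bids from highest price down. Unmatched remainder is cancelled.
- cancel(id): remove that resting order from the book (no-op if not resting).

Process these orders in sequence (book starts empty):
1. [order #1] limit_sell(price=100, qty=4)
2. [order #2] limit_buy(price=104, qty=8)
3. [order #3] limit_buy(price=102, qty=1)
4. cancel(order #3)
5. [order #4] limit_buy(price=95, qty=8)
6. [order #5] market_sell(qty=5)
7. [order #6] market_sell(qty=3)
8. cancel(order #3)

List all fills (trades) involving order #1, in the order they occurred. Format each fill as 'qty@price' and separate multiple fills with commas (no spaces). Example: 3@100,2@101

After op 1 [order #1] limit_sell(price=100, qty=4): fills=none; bids=[-] asks=[#1:4@100]
After op 2 [order #2] limit_buy(price=104, qty=8): fills=#2x#1:4@100; bids=[#2:4@104] asks=[-]
After op 3 [order #3] limit_buy(price=102, qty=1): fills=none; bids=[#2:4@104 #3:1@102] asks=[-]
After op 4 cancel(order #3): fills=none; bids=[#2:4@104] asks=[-]
After op 5 [order #4] limit_buy(price=95, qty=8): fills=none; bids=[#2:4@104 #4:8@95] asks=[-]
After op 6 [order #5] market_sell(qty=5): fills=#2x#5:4@104 #4x#5:1@95; bids=[#4:7@95] asks=[-]
After op 7 [order #6] market_sell(qty=3): fills=#4x#6:3@95; bids=[#4:4@95] asks=[-]
After op 8 cancel(order #3): fills=none; bids=[#4:4@95] asks=[-]

Answer: 4@100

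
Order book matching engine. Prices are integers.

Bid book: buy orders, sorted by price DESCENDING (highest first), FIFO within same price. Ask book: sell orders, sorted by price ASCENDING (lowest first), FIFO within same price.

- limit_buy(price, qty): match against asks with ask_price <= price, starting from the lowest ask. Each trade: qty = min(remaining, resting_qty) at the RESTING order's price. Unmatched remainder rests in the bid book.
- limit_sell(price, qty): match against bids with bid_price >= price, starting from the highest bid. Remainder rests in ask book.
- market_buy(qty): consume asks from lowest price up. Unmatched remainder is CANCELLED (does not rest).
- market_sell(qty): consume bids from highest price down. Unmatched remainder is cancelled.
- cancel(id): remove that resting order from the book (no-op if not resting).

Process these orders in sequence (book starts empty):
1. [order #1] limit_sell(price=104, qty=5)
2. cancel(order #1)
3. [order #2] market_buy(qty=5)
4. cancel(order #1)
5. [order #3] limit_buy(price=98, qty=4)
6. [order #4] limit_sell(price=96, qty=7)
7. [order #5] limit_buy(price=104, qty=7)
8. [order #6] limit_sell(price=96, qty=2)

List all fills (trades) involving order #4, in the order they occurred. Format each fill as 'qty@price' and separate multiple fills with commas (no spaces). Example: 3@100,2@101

Answer: 4@98,3@96

Derivation:
After op 1 [order #1] limit_sell(price=104, qty=5): fills=none; bids=[-] asks=[#1:5@104]
After op 2 cancel(order #1): fills=none; bids=[-] asks=[-]
After op 3 [order #2] market_buy(qty=5): fills=none; bids=[-] asks=[-]
After op 4 cancel(order #1): fills=none; bids=[-] asks=[-]
After op 5 [order #3] limit_buy(price=98, qty=4): fills=none; bids=[#3:4@98] asks=[-]
After op 6 [order #4] limit_sell(price=96, qty=7): fills=#3x#4:4@98; bids=[-] asks=[#4:3@96]
After op 7 [order #5] limit_buy(price=104, qty=7): fills=#5x#4:3@96; bids=[#5:4@104] asks=[-]
After op 8 [order #6] limit_sell(price=96, qty=2): fills=#5x#6:2@104; bids=[#5:2@104] asks=[-]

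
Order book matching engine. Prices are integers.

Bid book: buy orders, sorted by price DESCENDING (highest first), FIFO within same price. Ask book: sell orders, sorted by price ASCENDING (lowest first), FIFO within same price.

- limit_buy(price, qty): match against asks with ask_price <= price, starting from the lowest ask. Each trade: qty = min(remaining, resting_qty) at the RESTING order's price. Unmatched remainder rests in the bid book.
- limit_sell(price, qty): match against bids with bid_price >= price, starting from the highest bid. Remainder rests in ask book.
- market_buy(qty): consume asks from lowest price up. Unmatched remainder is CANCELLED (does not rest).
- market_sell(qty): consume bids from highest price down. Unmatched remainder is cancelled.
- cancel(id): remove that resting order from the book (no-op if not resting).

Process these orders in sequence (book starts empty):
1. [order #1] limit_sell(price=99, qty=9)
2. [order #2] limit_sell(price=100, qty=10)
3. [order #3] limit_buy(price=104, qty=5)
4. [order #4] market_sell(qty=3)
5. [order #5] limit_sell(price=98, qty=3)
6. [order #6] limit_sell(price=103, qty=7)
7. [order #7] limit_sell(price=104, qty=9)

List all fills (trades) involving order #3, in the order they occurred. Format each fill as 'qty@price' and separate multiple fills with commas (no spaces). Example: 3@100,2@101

After op 1 [order #1] limit_sell(price=99, qty=9): fills=none; bids=[-] asks=[#1:9@99]
After op 2 [order #2] limit_sell(price=100, qty=10): fills=none; bids=[-] asks=[#1:9@99 #2:10@100]
After op 3 [order #3] limit_buy(price=104, qty=5): fills=#3x#1:5@99; bids=[-] asks=[#1:4@99 #2:10@100]
After op 4 [order #4] market_sell(qty=3): fills=none; bids=[-] asks=[#1:4@99 #2:10@100]
After op 5 [order #5] limit_sell(price=98, qty=3): fills=none; bids=[-] asks=[#5:3@98 #1:4@99 #2:10@100]
After op 6 [order #6] limit_sell(price=103, qty=7): fills=none; bids=[-] asks=[#5:3@98 #1:4@99 #2:10@100 #6:7@103]
After op 7 [order #7] limit_sell(price=104, qty=9): fills=none; bids=[-] asks=[#5:3@98 #1:4@99 #2:10@100 #6:7@103 #7:9@104]

Answer: 5@99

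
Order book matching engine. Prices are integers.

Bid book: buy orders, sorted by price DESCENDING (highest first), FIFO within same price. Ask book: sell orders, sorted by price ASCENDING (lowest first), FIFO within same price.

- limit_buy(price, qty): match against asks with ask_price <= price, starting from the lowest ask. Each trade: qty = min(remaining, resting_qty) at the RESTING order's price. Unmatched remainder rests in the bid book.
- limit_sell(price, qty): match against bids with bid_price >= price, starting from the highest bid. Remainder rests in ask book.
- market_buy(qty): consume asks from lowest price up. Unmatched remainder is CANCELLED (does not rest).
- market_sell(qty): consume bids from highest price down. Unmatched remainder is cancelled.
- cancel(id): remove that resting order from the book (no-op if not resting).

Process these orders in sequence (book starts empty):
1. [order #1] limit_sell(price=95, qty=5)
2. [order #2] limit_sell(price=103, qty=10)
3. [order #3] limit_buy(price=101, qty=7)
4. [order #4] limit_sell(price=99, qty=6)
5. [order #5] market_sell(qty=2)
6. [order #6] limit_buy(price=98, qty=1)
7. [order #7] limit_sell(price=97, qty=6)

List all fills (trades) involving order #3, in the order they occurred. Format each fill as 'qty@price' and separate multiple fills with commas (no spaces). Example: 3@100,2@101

After op 1 [order #1] limit_sell(price=95, qty=5): fills=none; bids=[-] asks=[#1:5@95]
After op 2 [order #2] limit_sell(price=103, qty=10): fills=none; bids=[-] asks=[#1:5@95 #2:10@103]
After op 3 [order #3] limit_buy(price=101, qty=7): fills=#3x#1:5@95; bids=[#3:2@101] asks=[#2:10@103]
After op 4 [order #4] limit_sell(price=99, qty=6): fills=#3x#4:2@101; bids=[-] asks=[#4:4@99 #2:10@103]
After op 5 [order #5] market_sell(qty=2): fills=none; bids=[-] asks=[#4:4@99 #2:10@103]
After op 6 [order #6] limit_buy(price=98, qty=1): fills=none; bids=[#6:1@98] asks=[#4:4@99 #2:10@103]
After op 7 [order #7] limit_sell(price=97, qty=6): fills=#6x#7:1@98; bids=[-] asks=[#7:5@97 #4:4@99 #2:10@103]

Answer: 5@95,2@101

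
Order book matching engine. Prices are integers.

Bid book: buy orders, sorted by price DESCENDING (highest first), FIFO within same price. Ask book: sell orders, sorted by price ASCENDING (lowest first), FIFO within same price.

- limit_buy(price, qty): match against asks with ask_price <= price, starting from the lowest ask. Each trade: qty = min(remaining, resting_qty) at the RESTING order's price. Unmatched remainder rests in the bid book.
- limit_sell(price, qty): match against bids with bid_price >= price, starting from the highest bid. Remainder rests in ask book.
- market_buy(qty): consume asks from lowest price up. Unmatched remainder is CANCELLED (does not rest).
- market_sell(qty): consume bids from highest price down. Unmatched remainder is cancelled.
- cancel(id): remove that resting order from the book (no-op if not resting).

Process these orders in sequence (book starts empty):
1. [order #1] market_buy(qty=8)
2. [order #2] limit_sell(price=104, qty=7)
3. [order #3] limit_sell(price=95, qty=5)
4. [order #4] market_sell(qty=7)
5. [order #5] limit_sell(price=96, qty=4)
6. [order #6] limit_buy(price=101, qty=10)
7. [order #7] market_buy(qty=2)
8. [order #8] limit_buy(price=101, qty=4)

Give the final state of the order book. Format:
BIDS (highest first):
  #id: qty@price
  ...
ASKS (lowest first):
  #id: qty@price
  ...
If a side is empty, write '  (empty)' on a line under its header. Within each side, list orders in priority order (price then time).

Answer: BIDS (highest first):
  #6: 1@101
  #8: 4@101
ASKS (lowest first):
  #2: 5@104

Derivation:
After op 1 [order #1] market_buy(qty=8): fills=none; bids=[-] asks=[-]
After op 2 [order #2] limit_sell(price=104, qty=7): fills=none; bids=[-] asks=[#2:7@104]
After op 3 [order #3] limit_sell(price=95, qty=5): fills=none; bids=[-] asks=[#3:5@95 #2:7@104]
After op 4 [order #4] market_sell(qty=7): fills=none; bids=[-] asks=[#3:5@95 #2:7@104]
After op 5 [order #5] limit_sell(price=96, qty=4): fills=none; bids=[-] asks=[#3:5@95 #5:4@96 #2:7@104]
After op 6 [order #6] limit_buy(price=101, qty=10): fills=#6x#3:5@95 #6x#5:4@96; bids=[#6:1@101] asks=[#2:7@104]
After op 7 [order #7] market_buy(qty=2): fills=#7x#2:2@104; bids=[#6:1@101] asks=[#2:5@104]
After op 8 [order #8] limit_buy(price=101, qty=4): fills=none; bids=[#6:1@101 #8:4@101] asks=[#2:5@104]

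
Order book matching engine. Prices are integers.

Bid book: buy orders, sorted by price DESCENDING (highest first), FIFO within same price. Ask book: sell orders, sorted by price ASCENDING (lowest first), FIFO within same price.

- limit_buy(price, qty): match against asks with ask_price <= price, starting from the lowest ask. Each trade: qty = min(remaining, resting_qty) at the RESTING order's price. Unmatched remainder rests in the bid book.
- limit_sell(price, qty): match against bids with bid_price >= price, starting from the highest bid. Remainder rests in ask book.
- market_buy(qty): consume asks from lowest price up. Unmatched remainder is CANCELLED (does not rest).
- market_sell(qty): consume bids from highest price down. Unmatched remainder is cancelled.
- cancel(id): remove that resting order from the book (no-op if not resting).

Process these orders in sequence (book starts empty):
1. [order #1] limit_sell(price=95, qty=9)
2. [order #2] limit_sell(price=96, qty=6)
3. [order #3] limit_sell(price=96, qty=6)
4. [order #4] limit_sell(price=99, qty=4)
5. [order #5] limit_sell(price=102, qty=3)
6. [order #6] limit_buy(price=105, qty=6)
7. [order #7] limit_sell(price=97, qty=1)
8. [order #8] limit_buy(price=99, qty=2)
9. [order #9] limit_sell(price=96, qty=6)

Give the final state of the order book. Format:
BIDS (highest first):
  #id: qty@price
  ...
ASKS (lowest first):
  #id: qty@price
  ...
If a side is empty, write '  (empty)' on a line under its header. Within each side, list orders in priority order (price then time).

Answer: BIDS (highest first):
  (empty)
ASKS (lowest first):
  #1: 1@95
  #2: 6@96
  #3: 6@96
  #9: 6@96
  #7: 1@97
  #4: 4@99
  #5: 3@102

Derivation:
After op 1 [order #1] limit_sell(price=95, qty=9): fills=none; bids=[-] asks=[#1:9@95]
After op 2 [order #2] limit_sell(price=96, qty=6): fills=none; bids=[-] asks=[#1:9@95 #2:6@96]
After op 3 [order #3] limit_sell(price=96, qty=6): fills=none; bids=[-] asks=[#1:9@95 #2:6@96 #3:6@96]
After op 4 [order #4] limit_sell(price=99, qty=4): fills=none; bids=[-] asks=[#1:9@95 #2:6@96 #3:6@96 #4:4@99]
After op 5 [order #5] limit_sell(price=102, qty=3): fills=none; bids=[-] asks=[#1:9@95 #2:6@96 #3:6@96 #4:4@99 #5:3@102]
After op 6 [order #6] limit_buy(price=105, qty=6): fills=#6x#1:6@95; bids=[-] asks=[#1:3@95 #2:6@96 #3:6@96 #4:4@99 #5:3@102]
After op 7 [order #7] limit_sell(price=97, qty=1): fills=none; bids=[-] asks=[#1:3@95 #2:6@96 #3:6@96 #7:1@97 #4:4@99 #5:3@102]
After op 8 [order #8] limit_buy(price=99, qty=2): fills=#8x#1:2@95; bids=[-] asks=[#1:1@95 #2:6@96 #3:6@96 #7:1@97 #4:4@99 #5:3@102]
After op 9 [order #9] limit_sell(price=96, qty=6): fills=none; bids=[-] asks=[#1:1@95 #2:6@96 #3:6@96 #9:6@96 #7:1@97 #4:4@99 #5:3@102]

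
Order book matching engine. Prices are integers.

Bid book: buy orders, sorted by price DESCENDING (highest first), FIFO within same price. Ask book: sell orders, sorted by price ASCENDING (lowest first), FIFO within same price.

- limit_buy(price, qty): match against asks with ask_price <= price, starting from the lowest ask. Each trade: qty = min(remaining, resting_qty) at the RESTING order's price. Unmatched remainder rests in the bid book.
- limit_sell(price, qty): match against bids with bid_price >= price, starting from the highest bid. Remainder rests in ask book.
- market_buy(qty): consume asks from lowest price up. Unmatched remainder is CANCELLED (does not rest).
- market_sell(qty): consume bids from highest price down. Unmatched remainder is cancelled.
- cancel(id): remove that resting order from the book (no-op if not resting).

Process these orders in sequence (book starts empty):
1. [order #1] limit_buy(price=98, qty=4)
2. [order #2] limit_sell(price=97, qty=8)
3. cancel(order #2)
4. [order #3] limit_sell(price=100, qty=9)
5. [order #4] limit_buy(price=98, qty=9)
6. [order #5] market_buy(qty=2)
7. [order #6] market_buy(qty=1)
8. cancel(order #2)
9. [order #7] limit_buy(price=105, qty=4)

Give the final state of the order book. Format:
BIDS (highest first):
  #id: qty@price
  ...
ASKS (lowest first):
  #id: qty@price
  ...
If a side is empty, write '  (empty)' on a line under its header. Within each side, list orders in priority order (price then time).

After op 1 [order #1] limit_buy(price=98, qty=4): fills=none; bids=[#1:4@98] asks=[-]
After op 2 [order #2] limit_sell(price=97, qty=8): fills=#1x#2:4@98; bids=[-] asks=[#2:4@97]
After op 3 cancel(order #2): fills=none; bids=[-] asks=[-]
After op 4 [order #3] limit_sell(price=100, qty=9): fills=none; bids=[-] asks=[#3:9@100]
After op 5 [order #4] limit_buy(price=98, qty=9): fills=none; bids=[#4:9@98] asks=[#3:9@100]
After op 6 [order #5] market_buy(qty=2): fills=#5x#3:2@100; bids=[#4:9@98] asks=[#3:7@100]
After op 7 [order #6] market_buy(qty=1): fills=#6x#3:1@100; bids=[#4:9@98] asks=[#3:6@100]
After op 8 cancel(order #2): fills=none; bids=[#4:9@98] asks=[#3:6@100]
After op 9 [order #7] limit_buy(price=105, qty=4): fills=#7x#3:4@100; bids=[#4:9@98] asks=[#3:2@100]

Answer: BIDS (highest first):
  #4: 9@98
ASKS (lowest first):
  #3: 2@100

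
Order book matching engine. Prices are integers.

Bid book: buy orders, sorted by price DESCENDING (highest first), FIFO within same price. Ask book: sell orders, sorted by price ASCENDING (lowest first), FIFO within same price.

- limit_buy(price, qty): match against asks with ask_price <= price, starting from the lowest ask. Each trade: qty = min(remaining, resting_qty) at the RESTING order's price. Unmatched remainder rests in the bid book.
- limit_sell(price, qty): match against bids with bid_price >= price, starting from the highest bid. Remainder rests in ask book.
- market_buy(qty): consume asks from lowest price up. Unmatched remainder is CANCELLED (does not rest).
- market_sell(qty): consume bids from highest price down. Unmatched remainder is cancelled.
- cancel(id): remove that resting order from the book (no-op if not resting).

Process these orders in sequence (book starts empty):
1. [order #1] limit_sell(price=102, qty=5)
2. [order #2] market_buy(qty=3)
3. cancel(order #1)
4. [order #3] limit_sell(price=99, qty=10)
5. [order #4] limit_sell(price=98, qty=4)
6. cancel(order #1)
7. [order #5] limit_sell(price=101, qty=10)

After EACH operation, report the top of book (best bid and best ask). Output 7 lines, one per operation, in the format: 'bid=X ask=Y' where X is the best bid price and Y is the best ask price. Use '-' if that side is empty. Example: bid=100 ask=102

After op 1 [order #1] limit_sell(price=102, qty=5): fills=none; bids=[-] asks=[#1:5@102]
After op 2 [order #2] market_buy(qty=3): fills=#2x#1:3@102; bids=[-] asks=[#1:2@102]
After op 3 cancel(order #1): fills=none; bids=[-] asks=[-]
After op 4 [order #3] limit_sell(price=99, qty=10): fills=none; bids=[-] asks=[#3:10@99]
After op 5 [order #4] limit_sell(price=98, qty=4): fills=none; bids=[-] asks=[#4:4@98 #3:10@99]
After op 6 cancel(order #1): fills=none; bids=[-] asks=[#4:4@98 #3:10@99]
After op 7 [order #5] limit_sell(price=101, qty=10): fills=none; bids=[-] asks=[#4:4@98 #3:10@99 #5:10@101]

Answer: bid=- ask=102
bid=- ask=102
bid=- ask=-
bid=- ask=99
bid=- ask=98
bid=- ask=98
bid=- ask=98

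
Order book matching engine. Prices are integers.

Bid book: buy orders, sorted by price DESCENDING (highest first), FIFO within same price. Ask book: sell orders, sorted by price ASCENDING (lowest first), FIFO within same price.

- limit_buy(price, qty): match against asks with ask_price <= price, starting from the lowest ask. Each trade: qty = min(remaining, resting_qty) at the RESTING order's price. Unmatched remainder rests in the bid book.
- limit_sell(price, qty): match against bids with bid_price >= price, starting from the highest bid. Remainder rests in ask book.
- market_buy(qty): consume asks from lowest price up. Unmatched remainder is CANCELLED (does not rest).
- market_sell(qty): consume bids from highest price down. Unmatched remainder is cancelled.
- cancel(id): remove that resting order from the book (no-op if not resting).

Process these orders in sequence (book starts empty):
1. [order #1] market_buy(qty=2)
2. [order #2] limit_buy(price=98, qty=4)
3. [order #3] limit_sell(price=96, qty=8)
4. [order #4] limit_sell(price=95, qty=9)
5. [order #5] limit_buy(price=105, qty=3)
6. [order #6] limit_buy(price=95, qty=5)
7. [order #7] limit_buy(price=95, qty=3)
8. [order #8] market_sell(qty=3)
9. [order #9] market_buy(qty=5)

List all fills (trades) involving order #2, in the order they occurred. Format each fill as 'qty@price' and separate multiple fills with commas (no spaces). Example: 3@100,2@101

After op 1 [order #1] market_buy(qty=2): fills=none; bids=[-] asks=[-]
After op 2 [order #2] limit_buy(price=98, qty=4): fills=none; bids=[#2:4@98] asks=[-]
After op 3 [order #3] limit_sell(price=96, qty=8): fills=#2x#3:4@98; bids=[-] asks=[#3:4@96]
After op 4 [order #4] limit_sell(price=95, qty=9): fills=none; bids=[-] asks=[#4:9@95 #3:4@96]
After op 5 [order #5] limit_buy(price=105, qty=3): fills=#5x#4:3@95; bids=[-] asks=[#4:6@95 #3:4@96]
After op 6 [order #6] limit_buy(price=95, qty=5): fills=#6x#4:5@95; bids=[-] asks=[#4:1@95 #3:4@96]
After op 7 [order #7] limit_buy(price=95, qty=3): fills=#7x#4:1@95; bids=[#7:2@95] asks=[#3:4@96]
After op 8 [order #8] market_sell(qty=3): fills=#7x#8:2@95; bids=[-] asks=[#3:4@96]
After op 9 [order #9] market_buy(qty=5): fills=#9x#3:4@96; bids=[-] asks=[-]

Answer: 4@98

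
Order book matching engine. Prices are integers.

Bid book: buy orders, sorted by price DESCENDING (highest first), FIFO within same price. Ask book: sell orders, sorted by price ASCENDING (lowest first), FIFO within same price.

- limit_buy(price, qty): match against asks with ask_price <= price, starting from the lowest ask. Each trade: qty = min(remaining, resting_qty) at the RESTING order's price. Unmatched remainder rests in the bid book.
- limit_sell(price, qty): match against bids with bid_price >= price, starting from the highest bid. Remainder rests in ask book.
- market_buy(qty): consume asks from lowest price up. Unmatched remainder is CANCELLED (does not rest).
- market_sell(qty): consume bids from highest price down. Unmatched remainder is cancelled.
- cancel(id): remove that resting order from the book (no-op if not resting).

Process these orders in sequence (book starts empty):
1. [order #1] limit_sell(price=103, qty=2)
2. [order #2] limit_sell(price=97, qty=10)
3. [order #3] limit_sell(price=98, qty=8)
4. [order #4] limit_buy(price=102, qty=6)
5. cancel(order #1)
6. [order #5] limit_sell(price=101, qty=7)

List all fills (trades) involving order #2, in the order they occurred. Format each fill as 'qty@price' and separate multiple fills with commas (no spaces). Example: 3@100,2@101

After op 1 [order #1] limit_sell(price=103, qty=2): fills=none; bids=[-] asks=[#1:2@103]
After op 2 [order #2] limit_sell(price=97, qty=10): fills=none; bids=[-] asks=[#2:10@97 #1:2@103]
After op 3 [order #3] limit_sell(price=98, qty=8): fills=none; bids=[-] asks=[#2:10@97 #3:8@98 #1:2@103]
After op 4 [order #4] limit_buy(price=102, qty=6): fills=#4x#2:6@97; bids=[-] asks=[#2:4@97 #3:8@98 #1:2@103]
After op 5 cancel(order #1): fills=none; bids=[-] asks=[#2:4@97 #3:8@98]
After op 6 [order #5] limit_sell(price=101, qty=7): fills=none; bids=[-] asks=[#2:4@97 #3:8@98 #5:7@101]

Answer: 6@97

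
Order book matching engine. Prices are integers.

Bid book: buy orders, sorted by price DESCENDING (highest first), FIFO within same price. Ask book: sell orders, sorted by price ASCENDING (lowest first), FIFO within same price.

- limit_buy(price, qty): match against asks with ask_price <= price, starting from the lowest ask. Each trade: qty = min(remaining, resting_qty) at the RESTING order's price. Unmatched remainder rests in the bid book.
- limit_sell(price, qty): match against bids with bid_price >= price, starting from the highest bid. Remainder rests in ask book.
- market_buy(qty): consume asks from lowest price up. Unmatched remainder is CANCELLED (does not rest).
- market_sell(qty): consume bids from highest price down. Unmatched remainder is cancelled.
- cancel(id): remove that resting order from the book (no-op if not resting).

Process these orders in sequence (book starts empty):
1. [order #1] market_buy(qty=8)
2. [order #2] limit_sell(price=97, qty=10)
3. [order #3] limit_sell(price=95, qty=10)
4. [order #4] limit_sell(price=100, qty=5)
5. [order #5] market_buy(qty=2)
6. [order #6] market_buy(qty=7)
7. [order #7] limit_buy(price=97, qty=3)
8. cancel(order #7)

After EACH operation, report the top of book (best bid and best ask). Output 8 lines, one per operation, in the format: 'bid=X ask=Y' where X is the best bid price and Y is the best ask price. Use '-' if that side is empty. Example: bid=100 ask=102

Answer: bid=- ask=-
bid=- ask=97
bid=- ask=95
bid=- ask=95
bid=- ask=95
bid=- ask=95
bid=- ask=97
bid=- ask=97

Derivation:
After op 1 [order #1] market_buy(qty=8): fills=none; bids=[-] asks=[-]
After op 2 [order #2] limit_sell(price=97, qty=10): fills=none; bids=[-] asks=[#2:10@97]
After op 3 [order #3] limit_sell(price=95, qty=10): fills=none; bids=[-] asks=[#3:10@95 #2:10@97]
After op 4 [order #4] limit_sell(price=100, qty=5): fills=none; bids=[-] asks=[#3:10@95 #2:10@97 #4:5@100]
After op 5 [order #5] market_buy(qty=2): fills=#5x#3:2@95; bids=[-] asks=[#3:8@95 #2:10@97 #4:5@100]
After op 6 [order #6] market_buy(qty=7): fills=#6x#3:7@95; bids=[-] asks=[#3:1@95 #2:10@97 #4:5@100]
After op 7 [order #7] limit_buy(price=97, qty=3): fills=#7x#3:1@95 #7x#2:2@97; bids=[-] asks=[#2:8@97 #4:5@100]
After op 8 cancel(order #7): fills=none; bids=[-] asks=[#2:8@97 #4:5@100]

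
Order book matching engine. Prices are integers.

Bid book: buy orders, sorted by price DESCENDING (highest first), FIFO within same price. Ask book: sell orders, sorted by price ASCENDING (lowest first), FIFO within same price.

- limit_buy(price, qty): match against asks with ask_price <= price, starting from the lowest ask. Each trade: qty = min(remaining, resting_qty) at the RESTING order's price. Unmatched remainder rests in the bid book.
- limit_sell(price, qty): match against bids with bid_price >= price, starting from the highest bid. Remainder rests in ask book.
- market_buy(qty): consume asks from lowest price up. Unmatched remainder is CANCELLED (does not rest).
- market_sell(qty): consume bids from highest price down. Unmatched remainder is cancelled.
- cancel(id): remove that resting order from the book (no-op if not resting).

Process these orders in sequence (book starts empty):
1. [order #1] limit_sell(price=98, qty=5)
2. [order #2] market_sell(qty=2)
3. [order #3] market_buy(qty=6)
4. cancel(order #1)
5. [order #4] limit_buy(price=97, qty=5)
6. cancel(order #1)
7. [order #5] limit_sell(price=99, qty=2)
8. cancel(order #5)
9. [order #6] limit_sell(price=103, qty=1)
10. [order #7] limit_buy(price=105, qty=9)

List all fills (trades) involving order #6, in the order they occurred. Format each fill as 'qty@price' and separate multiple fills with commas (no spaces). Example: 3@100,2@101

Answer: 1@103

Derivation:
After op 1 [order #1] limit_sell(price=98, qty=5): fills=none; bids=[-] asks=[#1:5@98]
After op 2 [order #2] market_sell(qty=2): fills=none; bids=[-] asks=[#1:5@98]
After op 3 [order #3] market_buy(qty=6): fills=#3x#1:5@98; bids=[-] asks=[-]
After op 4 cancel(order #1): fills=none; bids=[-] asks=[-]
After op 5 [order #4] limit_buy(price=97, qty=5): fills=none; bids=[#4:5@97] asks=[-]
After op 6 cancel(order #1): fills=none; bids=[#4:5@97] asks=[-]
After op 7 [order #5] limit_sell(price=99, qty=2): fills=none; bids=[#4:5@97] asks=[#5:2@99]
After op 8 cancel(order #5): fills=none; bids=[#4:5@97] asks=[-]
After op 9 [order #6] limit_sell(price=103, qty=1): fills=none; bids=[#4:5@97] asks=[#6:1@103]
After op 10 [order #7] limit_buy(price=105, qty=9): fills=#7x#6:1@103; bids=[#7:8@105 #4:5@97] asks=[-]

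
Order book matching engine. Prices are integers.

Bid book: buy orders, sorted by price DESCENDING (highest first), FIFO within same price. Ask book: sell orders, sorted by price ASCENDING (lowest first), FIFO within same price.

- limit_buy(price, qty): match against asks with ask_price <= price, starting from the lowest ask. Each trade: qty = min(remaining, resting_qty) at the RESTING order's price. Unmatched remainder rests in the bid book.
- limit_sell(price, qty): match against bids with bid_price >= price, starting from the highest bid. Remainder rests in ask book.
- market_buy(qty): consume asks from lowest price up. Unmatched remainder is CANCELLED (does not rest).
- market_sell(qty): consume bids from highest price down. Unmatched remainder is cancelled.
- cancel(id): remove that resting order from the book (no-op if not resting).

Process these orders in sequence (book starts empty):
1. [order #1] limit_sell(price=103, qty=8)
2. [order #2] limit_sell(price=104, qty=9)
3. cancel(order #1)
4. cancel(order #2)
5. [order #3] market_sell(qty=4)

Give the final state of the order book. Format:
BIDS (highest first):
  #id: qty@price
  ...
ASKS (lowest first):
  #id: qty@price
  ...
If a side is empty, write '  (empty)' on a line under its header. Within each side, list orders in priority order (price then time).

After op 1 [order #1] limit_sell(price=103, qty=8): fills=none; bids=[-] asks=[#1:8@103]
After op 2 [order #2] limit_sell(price=104, qty=9): fills=none; bids=[-] asks=[#1:8@103 #2:9@104]
After op 3 cancel(order #1): fills=none; bids=[-] asks=[#2:9@104]
After op 4 cancel(order #2): fills=none; bids=[-] asks=[-]
After op 5 [order #3] market_sell(qty=4): fills=none; bids=[-] asks=[-]

Answer: BIDS (highest first):
  (empty)
ASKS (lowest first):
  (empty)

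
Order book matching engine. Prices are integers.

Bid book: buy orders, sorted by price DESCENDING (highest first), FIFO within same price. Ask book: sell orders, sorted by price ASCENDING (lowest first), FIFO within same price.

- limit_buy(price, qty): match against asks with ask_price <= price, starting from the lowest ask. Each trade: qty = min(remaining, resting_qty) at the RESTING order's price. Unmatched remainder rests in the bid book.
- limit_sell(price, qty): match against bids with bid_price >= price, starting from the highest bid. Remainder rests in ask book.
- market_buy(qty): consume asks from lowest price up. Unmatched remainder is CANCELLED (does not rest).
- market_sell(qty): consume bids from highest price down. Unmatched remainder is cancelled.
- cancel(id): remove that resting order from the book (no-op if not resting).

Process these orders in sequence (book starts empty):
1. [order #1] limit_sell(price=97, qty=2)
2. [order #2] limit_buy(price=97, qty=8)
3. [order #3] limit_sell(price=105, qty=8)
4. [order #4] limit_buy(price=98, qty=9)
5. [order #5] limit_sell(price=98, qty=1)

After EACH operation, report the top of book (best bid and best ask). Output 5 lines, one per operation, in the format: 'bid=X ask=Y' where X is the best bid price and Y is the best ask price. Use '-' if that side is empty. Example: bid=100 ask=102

After op 1 [order #1] limit_sell(price=97, qty=2): fills=none; bids=[-] asks=[#1:2@97]
After op 2 [order #2] limit_buy(price=97, qty=8): fills=#2x#1:2@97; bids=[#2:6@97] asks=[-]
After op 3 [order #3] limit_sell(price=105, qty=8): fills=none; bids=[#2:6@97] asks=[#3:8@105]
After op 4 [order #4] limit_buy(price=98, qty=9): fills=none; bids=[#4:9@98 #2:6@97] asks=[#3:8@105]
After op 5 [order #5] limit_sell(price=98, qty=1): fills=#4x#5:1@98; bids=[#4:8@98 #2:6@97] asks=[#3:8@105]

Answer: bid=- ask=97
bid=97 ask=-
bid=97 ask=105
bid=98 ask=105
bid=98 ask=105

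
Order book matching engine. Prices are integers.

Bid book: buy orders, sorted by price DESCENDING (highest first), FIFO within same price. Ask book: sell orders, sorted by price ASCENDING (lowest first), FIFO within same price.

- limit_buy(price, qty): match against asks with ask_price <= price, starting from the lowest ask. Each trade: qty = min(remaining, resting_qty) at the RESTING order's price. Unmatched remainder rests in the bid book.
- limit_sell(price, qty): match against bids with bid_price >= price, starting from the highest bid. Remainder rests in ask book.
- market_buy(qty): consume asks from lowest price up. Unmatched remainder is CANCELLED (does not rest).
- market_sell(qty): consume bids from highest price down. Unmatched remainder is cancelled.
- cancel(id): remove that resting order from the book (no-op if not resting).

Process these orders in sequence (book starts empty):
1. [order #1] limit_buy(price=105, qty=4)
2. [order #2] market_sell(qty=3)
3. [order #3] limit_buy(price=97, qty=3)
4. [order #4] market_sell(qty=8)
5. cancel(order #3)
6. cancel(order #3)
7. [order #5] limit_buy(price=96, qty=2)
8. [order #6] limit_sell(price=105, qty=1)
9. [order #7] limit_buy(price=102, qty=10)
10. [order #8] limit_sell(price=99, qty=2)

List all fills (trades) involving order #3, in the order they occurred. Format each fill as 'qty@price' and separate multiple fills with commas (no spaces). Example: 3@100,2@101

Answer: 3@97

Derivation:
After op 1 [order #1] limit_buy(price=105, qty=4): fills=none; bids=[#1:4@105] asks=[-]
After op 2 [order #2] market_sell(qty=3): fills=#1x#2:3@105; bids=[#1:1@105] asks=[-]
After op 3 [order #3] limit_buy(price=97, qty=3): fills=none; bids=[#1:1@105 #3:3@97] asks=[-]
After op 4 [order #4] market_sell(qty=8): fills=#1x#4:1@105 #3x#4:3@97; bids=[-] asks=[-]
After op 5 cancel(order #3): fills=none; bids=[-] asks=[-]
After op 6 cancel(order #3): fills=none; bids=[-] asks=[-]
After op 7 [order #5] limit_buy(price=96, qty=2): fills=none; bids=[#5:2@96] asks=[-]
After op 8 [order #6] limit_sell(price=105, qty=1): fills=none; bids=[#5:2@96] asks=[#6:1@105]
After op 9 [order #7] limit_buy(price=102, qty=10): fills=none; bids=[#7:10@102 #5:2@96] asks=[#6:1@105]
After op 10 [order #8] limit_sell(price=99, qty=2): fills=#7x#8:2@102; bids=[#7:8@102 #5:2@96] asks=[#6:1@105]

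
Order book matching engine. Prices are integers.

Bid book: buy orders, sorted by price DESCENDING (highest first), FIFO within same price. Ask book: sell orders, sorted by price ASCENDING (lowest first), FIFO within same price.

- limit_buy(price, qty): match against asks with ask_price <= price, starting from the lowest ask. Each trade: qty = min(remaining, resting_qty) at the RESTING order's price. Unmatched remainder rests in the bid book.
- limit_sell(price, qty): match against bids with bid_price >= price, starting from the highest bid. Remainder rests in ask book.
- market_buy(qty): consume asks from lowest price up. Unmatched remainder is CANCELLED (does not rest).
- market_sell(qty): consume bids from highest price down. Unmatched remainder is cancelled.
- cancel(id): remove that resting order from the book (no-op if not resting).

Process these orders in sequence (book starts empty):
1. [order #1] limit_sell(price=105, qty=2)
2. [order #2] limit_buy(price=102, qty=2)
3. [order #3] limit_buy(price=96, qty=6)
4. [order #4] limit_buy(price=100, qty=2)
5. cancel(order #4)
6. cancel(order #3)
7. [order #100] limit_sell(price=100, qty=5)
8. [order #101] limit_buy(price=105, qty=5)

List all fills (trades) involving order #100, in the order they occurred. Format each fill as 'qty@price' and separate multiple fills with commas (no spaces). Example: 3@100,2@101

Answer: 2@102,3@100

Derivation:
After op 1 [order #1] limit_sell(price=105, qty=2): fills=none; bids=[-] asks=[#1:2@105]
After op 2 [order #2] limit_buy(price=102, qty=2): fills=none; bids=[#2:2@102] asks=[#1:2@105]
After op 3 [order #3] limit_buy(price=96, qty=6): fills=none; bids=[#2:2@102 #3:6@96] asks=[#1:2@105]
After op 4 [order #4] limit_buy(price=100, qty=2): fills=none; bids=[#2:2@102 #4:2@100 #3:6@96] asks=[#1:2@105]
After op 5 cancel(order #4): fills=none; bids=[#2:2@102 #3:6@96] asks=[#1:2@105]
After op 6 cancel(order #3): fills=none; bids=[#2:2@102] asks=[#1:2@105]
After op 7 [order #100] limit_sell(price=100, qty=5): fills=#2x#100:2@102; bids=[-] asks=[#100:3@100 #1:2@105]
After op 8 [order #101] limit_buy(price=105, qty=5): fills=#101x#100:3@100 #101x#1:2@105; bids=[-] asks=[-]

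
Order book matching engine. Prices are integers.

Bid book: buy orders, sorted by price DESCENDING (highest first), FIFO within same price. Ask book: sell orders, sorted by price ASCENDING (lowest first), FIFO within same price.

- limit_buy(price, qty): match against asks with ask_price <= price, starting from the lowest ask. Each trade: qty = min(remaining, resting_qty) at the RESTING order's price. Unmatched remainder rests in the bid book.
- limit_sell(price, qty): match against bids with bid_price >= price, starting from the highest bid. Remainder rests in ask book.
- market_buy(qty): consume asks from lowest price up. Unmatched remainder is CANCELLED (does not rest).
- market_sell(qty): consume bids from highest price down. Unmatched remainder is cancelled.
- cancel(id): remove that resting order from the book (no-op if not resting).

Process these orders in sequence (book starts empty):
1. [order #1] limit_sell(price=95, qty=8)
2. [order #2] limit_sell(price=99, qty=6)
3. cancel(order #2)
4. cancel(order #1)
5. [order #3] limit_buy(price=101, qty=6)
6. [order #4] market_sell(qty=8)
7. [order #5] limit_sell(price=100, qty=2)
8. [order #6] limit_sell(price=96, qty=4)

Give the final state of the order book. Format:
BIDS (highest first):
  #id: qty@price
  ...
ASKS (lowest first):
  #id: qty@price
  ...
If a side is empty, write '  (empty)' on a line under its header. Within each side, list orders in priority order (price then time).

After op 1 [order #1] limit_sell(price=95, qty=8): fills=none; bids=[-] asks=[#1:8@95]
After op 2 [order #2] limit_sell(price=99, qty=6): fills=none; bids=[-] asks=[#1:8@95 #2:6@99]
After op 3 cancel(order #2): fills=none; bids=[-] asks=[#1:8@95]
After op 4 cancel(order #1): fills=none; bids=[-] asks=[-]
After op 5 [order #3] limit_buy(price=101, qty=6): fills=none; bids=[#3:6@101] asks=[-]
After op 6 [order #4] market_sell(qty=8): fills=#3x#4:6@101; bids=[-] asks=[-]
After op 7 [order #5] limit_sell(price=100, qty=2): fills=none; bids=[-] asks=[#5:2@100]
After op 8 [order #6] limit_sell(price=96, qty=4): fills=none; bids=[-] asks=[#6:4@96 #5:2@100]

Answer: BIDS (highest first):
  (empty)
ASKS (lowest first):
  #6: 4@96
  #5: 2@100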